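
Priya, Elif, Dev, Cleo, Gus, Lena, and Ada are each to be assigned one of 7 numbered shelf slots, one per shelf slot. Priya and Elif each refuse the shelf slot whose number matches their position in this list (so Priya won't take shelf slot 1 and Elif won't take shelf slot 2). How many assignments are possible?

Let Aᵢ (for i ∈ {1, 2}) be the placements that put person i in their forbidden shelf slot. Any j of these fix j positions, leaving (7−j)! ways to fill the rest, and there are C(2,j) ways to pick which j.
By inclusion–exclusion, the number of valid placements is Σ_{j=0}^{2} (−1)^j C(2,j)·(7−j)!.
Computing: 5040 − 1440 + 120 = 3720.

3720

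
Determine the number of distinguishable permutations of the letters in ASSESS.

ASSESS has 6 letters with S appearing 4 times.
The number of distinct arrangements is 6!/(4!) = 720/24 = 30.

30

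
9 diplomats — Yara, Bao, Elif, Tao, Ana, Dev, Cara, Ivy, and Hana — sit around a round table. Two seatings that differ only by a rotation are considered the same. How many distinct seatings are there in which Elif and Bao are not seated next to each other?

30240

All circular seatings of 9 people number (8)! = 40320.
Seatings with Elif beside Bao: treat them as a block with 2 internal orders, giving 2 × (7)! = 10080.
Subtracting, 40320 − 10080 = 30240.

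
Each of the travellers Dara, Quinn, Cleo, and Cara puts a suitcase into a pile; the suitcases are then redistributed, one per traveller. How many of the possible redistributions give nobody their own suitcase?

9

Let Aᵢ be the assignments in which traveller i gets their own suitcase. We want the size of the complement of A₁∪…∪A_4.
By inclusion–exclusion this is Σ_{j=0}^{4} (−1)^j C(4,j)·(4−j)!.
Computing: 24 − 24 + 12 − 4 + 1 = 9.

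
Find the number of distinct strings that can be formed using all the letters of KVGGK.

30

KVGGK has 5 letters with G appearing twice and K appearing twice.
So there are 5! / (2!·2!) = 30 distinguishable arrangements.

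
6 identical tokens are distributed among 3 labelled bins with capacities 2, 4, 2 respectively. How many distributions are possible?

6

Ignoring the caps, the number of non-negative solutions to x_1+…+x_3 = 6 is C(8,2) = 28.
Subtract solutions that violate a single cap (substitute x_i' = x_i − (cap_i+1)): x_1 ≥ 3 gives C(5,2) = 10; x_2 ≥ 5 gives C(3,2) = 3; x_3 ≥ 3 gives C(5,2) = 10. Together 23.
Add back pairs where two caps are both exceeded: 0 + 1 + 0 = 1.
By inclusion–exclusion the count is 28 − 23 + 1 = 6.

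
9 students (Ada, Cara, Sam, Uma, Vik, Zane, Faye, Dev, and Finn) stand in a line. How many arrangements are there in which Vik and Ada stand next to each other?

80640

Treat {Vik, Ada} as a single unit. There are 8 units to order, and the pair itself can be ordered 2 ways.
That gives 2 × 8! = 2 × 40320 = 80640.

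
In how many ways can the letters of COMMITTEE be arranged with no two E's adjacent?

35280

Total arrangements of COMMITTEE: 9!/(2!·2!·2!) = 45360.
Arrangements with the E's together: treat EE as one letter, giving (8)!/(2!·2!) = 10080.
Hence 45360 − 10080 = 35280.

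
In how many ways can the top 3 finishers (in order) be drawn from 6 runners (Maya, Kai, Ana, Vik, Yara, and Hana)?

This is an ordered selection of 3 from 6: P(6,3).
That gives 6 × 5 × 4 = 120.

120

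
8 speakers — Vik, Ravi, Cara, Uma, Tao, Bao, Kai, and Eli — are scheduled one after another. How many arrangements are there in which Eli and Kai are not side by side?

Of the 8! = 40320 arrangements, those with Eli and Kai adjacent number 2 × 7! = 10080 (treat the pair as a block with 2 internal orders).
Complementary counting: 40320 − 10080 = 30240.

30240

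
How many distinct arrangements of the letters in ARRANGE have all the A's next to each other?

360

Treat the 2 copies of A as a single block. The multiset to arrange is then {AA, E, G, N, R, R}, 6 items in all.
That gives (6)!/(2!) = 360 arrangements.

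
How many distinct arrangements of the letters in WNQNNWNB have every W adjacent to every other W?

Treat the 2 copies of W as a single block. The multiset to arrange is then {WW, B, N, N, N, N, Q}, 7 items in all.
That gives (7)!/(4!) = 210 arrangements.

210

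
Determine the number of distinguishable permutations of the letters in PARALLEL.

3360

The 8 letters of PARALLEL have repeats: A appearing twice and L appearing 3 times.
So there are 8! / (3!·2!) = 3360 distinguishable arrangements.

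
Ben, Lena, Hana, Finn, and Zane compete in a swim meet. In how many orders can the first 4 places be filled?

120

There are 5 choices for 1st place, 4 for 2nd, and so on down to 2 for position 4.
That gives 5 × 4 × 3 × 2 = 120.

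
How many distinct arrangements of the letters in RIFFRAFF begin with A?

105

Fix A in the first position and arrange the remaining 7 letters.
Those 7 letters have F appearing 4 times and R appearing twice, giving (7)!/(4!·2!) = 105.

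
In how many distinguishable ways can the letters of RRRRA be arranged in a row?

The 5 letters of RRRRA have repeats: R appearing 4 times.
The number of distinct arrangements is 5!/(4!) = 120/24 = 5.

5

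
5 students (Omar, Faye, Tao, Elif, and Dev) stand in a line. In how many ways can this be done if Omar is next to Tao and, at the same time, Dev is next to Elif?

24

Treat {Omar,Tao} as one block (2 orders) and {Dev,Elif} as another (2 orders).
That leaves 3 units to arrange: 2 × 2 × 3! = 4 × 6 = 24.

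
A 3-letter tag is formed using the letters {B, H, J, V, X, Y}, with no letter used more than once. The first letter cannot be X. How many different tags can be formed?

The first letter has 6−1 = 5 choices (anything except X).
The remaining 2 letters are filled from the other 5 symbols without repetition: 5 × 4 = 20.
Total: 5 × 20 = 100.

100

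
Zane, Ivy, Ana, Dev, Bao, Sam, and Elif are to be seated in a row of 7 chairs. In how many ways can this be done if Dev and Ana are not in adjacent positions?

There are 7! = 5040 arrangements in all. If Dev and Ana are adjacent, merging them into one block gives 2·(6)! = 1440 arrangements.
Complementary counting: 5040 − 1440 = 3600.

3600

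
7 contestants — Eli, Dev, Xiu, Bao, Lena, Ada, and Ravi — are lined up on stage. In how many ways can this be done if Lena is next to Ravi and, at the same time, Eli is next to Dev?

Treat {Lena,Ravi} as one block (2 orders) and {Eli,Dev} as another (2 orders).
That leaves 5 units to arrange: 2 × 2 × 5! = 4 × 120 = 480.

480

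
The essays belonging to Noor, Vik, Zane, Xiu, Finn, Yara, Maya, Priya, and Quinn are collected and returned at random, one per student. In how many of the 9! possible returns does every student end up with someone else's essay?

133496

Count assignments avoiding every fixed point. For any j of the 9 students fixed to their own essay, the other 9−j can be arranged in (9−j)! ways.
By inclusion–exclusion this is Σ_{j=0}^{9} (−1)^j C(9,j)·(9−j)!.
Computing: 362880 − 362880 + 181440 − 60480 + 15120 − 3024 + 504 − 72 + 9 − 1 = 133496.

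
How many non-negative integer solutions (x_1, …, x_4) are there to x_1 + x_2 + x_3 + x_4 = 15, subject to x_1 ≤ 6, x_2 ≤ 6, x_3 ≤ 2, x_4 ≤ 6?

Ignoring the caps, the number of non-negative solutions to x_1+…+x_4 = 15 is C(18,3) = 816.
Subtract solutions that violate a single cap (substitute x_i' = x_i − (cap_i+1)): x_1 ≥ 7 gives C(11,3) = 165; x_2 ≥ 7 gives C(11,3) = 165; x_3 ≥ 3 gives C(15,3) = 455; x_4 ≥ 7 gives C(11,3) = 165. Together 950.
Add back pairs where two caps are both exceeded: 4 + 56 + 4 + 56 + 4 + 56 = 180.
By inclusion–exclusion the count is 816 − 950 + 180 = 46.

46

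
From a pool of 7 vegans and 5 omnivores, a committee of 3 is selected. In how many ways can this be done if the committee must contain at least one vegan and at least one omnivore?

175

Unrestricted: C(12,3) = 220 ways to pick any 3 of the 12.
Selections missing a whole group: no vegans → C(5,3) = 10; no omnivores → C(7,3) = 35.
Both groups omitted at once is impossible, so 220 − 45 = 175.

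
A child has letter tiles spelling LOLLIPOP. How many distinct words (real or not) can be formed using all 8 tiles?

The 8 letters of LOLLIPOP have repeats: L appearing 3 times, O appearing twice, and P appearing twice.
So there are 8! / (3!·2!·2!) = 1680 distinguishable arrangements.

1680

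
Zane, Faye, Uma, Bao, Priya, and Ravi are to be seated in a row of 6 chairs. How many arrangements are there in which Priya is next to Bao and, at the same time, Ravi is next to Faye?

96

Treat {Priya,Bao} as one block (2 orders) and {Ravi,Faye} as another (2 orders).
That leaves 4 units to arrange: 2 × 2 × 4! = 4 × 24 = 96.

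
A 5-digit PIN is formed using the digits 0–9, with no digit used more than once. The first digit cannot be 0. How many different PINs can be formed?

The first digit has 10−1 = 9 choices (anything except 0).
The remaining 4 digits are filled from the other 9 symbols without repetition: 9 × 8 × 7 × 6 = 3024.
Total: 9 × 3024 = 27216.

27216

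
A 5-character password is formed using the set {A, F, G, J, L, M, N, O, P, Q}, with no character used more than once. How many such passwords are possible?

This is a permutation of 5 out of 10: P(10,5) = 10!/5!.
10 × 9 × 8 × 7 × 6 = 30240.

30240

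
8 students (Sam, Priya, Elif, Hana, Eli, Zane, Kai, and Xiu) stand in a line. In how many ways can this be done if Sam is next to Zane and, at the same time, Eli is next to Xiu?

Treat {Sam,Zane} as one block (2 orders) and {Eli,Xiu} as another (2 orders).
That leaves 6 units to arrange: 2 × 2 × 6! = 4 × 720 = 2880.

2880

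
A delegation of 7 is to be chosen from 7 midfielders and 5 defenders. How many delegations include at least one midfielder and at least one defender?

Total 7-person selections from all 12: C(12,7) = 792.
Selections missing a whole group: no midfielders → C(5,7) = 0; no defenders → C(7,7) = 1.
Both groups omitted at once is impossible, so 792 − 1 = 791.

791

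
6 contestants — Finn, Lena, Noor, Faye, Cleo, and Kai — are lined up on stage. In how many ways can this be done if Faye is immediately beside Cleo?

240

Treat {Faye, Cleo} as a single unit. There are 5 units to order, and the pair itself can be ordered 2 ways.
That gives 2 × 5! = 2 × 120 = 240.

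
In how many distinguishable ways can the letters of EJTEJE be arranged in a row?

60

The 6 letters of EJTEJE have repeats: E appearing 3 times and J appearing twice.
Dividing 6! = 720 by 3!·2! = 12 for the repeated letters gives 60.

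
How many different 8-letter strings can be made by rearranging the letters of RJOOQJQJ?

1680

RJOOQJQJ has 8 letters with J appearing 3 times, O appearing twice, and Q appearing twice.
So there are 8! / (3!·2!·2!) = 1680 distinguishable arrangements.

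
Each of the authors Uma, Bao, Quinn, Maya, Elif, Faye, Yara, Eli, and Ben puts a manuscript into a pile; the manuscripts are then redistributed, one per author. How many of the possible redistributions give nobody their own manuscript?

Count assignments avoiding every fixed point. For any j of the 9 authors fixed to their own manuscript, the other 9−j can be arranged in (9−j)! ways.
By inclusion–exclusion this is Σ_{j=0}^{9} (−1)^j C(9,j)·(9−j)!.
Computing: 362880 − 362880 + 181440 − 60480 + 15120 − 3024 + 504 − 72 + 9 − 1 = 133496.

133496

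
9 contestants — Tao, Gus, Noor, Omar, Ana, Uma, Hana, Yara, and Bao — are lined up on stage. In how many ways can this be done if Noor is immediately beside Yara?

80640

Glue Noor and Yara into one block (2 internal orders), leaving 8 units to arrange in a row.
That gives 2 × 8! = 2 × 40320 = 80640.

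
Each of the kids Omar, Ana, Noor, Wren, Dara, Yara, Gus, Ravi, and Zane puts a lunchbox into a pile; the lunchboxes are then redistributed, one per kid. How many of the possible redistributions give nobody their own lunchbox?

Count assignments avoiding every fixed point. For any j of the 9 kids fixed to their own lunchbox, the other 9−j can be arranged in (9−j)! ways.
By inclusion–exclusion this is Σ_{j=0}^{9} (−1)^j C(9,j)·(9−j)!.
Computing: 362880 − 362880 + 181440 − 60480 + 15120 − 3024 + 504 − 72 + 9 − 1 = 133496.

133496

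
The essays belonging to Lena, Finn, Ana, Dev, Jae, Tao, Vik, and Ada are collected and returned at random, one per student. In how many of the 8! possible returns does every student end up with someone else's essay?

14833

Let Aᵢ be the assignments in which student i gets their own essay. We want the size of the complement of A₁∪…∪A_8.
By inclusion–exclusion this is Σ_{j=0}^{8} (−1)^j C(8,j)·(8−j)!.
Computing: 40320 − 40320 + 20160 − 6720 + 1680 − 336 + 56 − 8 + 1 = 14833.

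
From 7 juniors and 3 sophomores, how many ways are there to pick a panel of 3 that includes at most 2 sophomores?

119

Split by how many sophomores are chosen (0 through 2).
Sum: C(3,0)·C(7,3) + C(3,1)·C(7,2) + C(3,2)·C(7,1) = 35 + 63 + 21 = 119.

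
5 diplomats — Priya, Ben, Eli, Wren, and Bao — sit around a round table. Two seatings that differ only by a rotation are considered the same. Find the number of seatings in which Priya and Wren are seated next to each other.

12

Treat {Priya, Wren} as one unit (2 internal orders) and seat the resulting 4 units around the table: (3)! circular arrangements.
So 2 × (3)! = 2 × 6 = 12.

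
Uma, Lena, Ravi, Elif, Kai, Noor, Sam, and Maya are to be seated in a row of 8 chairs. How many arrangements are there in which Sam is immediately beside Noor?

Place the 6 others and the Sam-Noor pair as 7 objects in a line; the pair has 2 internal arrangements.
That gives 2 × 7! = 2 × 5040 = 10080.

10080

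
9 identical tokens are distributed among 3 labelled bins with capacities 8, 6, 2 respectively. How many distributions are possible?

20

By stars and bars, unrestricted non-negative solutions to x_1+…+x_3 = 9 number C(9+2,2) = 55.
Subtract solutions that violate a single cap (substitute x_i' = x_i − (cap_i+1)): x_1 ≥ 9 gives C(2,2) = 1; x_2 ≥ 7 gives C(4,2) = 6; x_3 ≥ 3 gives C(8,2) = 28. Together 35.
No two caps can be exceeded simultaneously, so the pair terms are all 0.
By inclusion–exclusion the count is 55 − 35 + 0 = 20.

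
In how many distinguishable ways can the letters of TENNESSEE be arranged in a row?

TENNESSEE has 9 letters with E appearing 4 times, N appearing twice, and S appearing twice.
The number of distinct arrangements is 9!/(4!·2!·2!) = 362880/96 = 3780.

3780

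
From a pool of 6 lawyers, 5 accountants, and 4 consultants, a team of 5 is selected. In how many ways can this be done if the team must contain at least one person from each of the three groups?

With no constraint there are C(15,5) = 3003 possible selections.
Selections missing a whole group: no lawyers → C(9,5) = 126; no accountants → C(10,5) = 252; no consultants → C(11,5) = 462.
Add back selections omitting two groups (i.e. drawn from a single group): C(6,5) + C(5,5) + C(4,5) = 7.
By inclusion–exclusion: 3003 − 840 + 7 = 2170.

2170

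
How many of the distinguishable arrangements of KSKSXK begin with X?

Fix X in the first position and arrange the remaining 5 letters.
Those 5 letters have K appearing 3 times and S appearing twice, giving (5)!/(3!·2!) = 10.

10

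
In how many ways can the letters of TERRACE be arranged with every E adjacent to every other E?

Treat the 2 copies of E as a single block. The multiset to arrange is then {EE, A, C, R, R, T}, 6 items in all.
That gives (6)!/(2!) = 360 arrangements.

360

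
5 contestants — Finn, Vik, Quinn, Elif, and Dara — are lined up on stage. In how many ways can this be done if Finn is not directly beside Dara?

There are 5! = 120 arrangements in all. If Finn and Dara are adjacent, merging them into one block gives 2·(4)! = 48 arrangements.
So 120 − 48 = 72 arrangements keep them apart.

72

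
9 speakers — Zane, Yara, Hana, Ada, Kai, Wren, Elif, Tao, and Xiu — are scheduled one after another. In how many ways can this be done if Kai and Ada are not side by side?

282240

Of the 9! = 362880 arrangements, those with Kai and Ada adjacent number 2 × 8! = 80640 (treat the pair as a block with 2 internal orders).
So 362880 − 80640 = 282240 arrangements keep them apart.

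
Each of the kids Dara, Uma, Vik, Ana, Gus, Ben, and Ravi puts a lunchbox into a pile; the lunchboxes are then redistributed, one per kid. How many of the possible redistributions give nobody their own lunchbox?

1854

This is the derangement count D_7: permutations of 7 items with no fixed point.
By inclusion–exclusion this is Σ_{j=0}^{7} (−1)^j C(7,j)·(7−j)!.
Computing: 5040 − 5040 + 2520 − 840 + 210 − 42 + 7 − 1 = 1854.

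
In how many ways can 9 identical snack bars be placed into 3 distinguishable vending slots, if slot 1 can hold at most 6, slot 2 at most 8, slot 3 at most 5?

Ignoring the caps, the number of non-negative solutions to x_1+…+x_3 = 9 is C(11,2) = 55.
Subtract solutions that violate a single cap (substitute x_i' = x_i − (cap_i+1)): x_1 ≥ 7 gives C(4,2) = 6; x_2 ≥ 9 gives C(2,2) = 1; x_3 ≥ 6 gives C(5,2) = 10. Together 17.
No two caps can be exceeded simultaneously, so the pair terms are all 0.
By inclusion–exclusion the count is 55 − 17 + 0 = 38.

38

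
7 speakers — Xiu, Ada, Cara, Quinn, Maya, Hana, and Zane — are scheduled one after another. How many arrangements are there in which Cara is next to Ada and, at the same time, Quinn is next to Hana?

480

Treat {Cara,Ada} as one block (2 orders) and {Quinn,Hana} as another (2 orders).
That leaves 5 units to arrange: 2 × 2 × 5! = 4 × 120 = 480.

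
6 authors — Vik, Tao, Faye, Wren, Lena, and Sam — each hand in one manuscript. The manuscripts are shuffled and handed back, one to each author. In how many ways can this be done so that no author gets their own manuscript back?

Let Aᵢ be the assignments in which author i gets their own manuscript. We want the size of the complement of A₁∪…∪A_6.
By inclusion–exclusion this is Σ_{j=0}^{6} (−1)^j C(6,j)·(6−j)!.
Computing: 720 − 720 + 360 − 120 + 30 − 6 + 1 = 265.

265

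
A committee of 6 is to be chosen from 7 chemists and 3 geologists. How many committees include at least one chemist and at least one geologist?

Total 6-person selections from all 10: C(10,6) = 210.
Subtract selections that omit an entire group: no chemists → C(3,6) = 0; no geologists → C(7,6) = 7.
Both groups omitted at once is impossible, so 210 − 7 = 203.

203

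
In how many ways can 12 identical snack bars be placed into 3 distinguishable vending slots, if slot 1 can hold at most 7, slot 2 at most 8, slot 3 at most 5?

38

Without the upper bounds there are C(14,2) = 91 ways to split 12 among 3 vending slots.
Subtract solutions that violate a single cap (substitute x_i' = x_i − (cap_i+1)): x_1 ≥ 8 gives C(6,2) = 15; x_2 ≥ 9 gives C(5,2) = 10; x_3 ≥ 6 gives C(8,2) = 28. Together 53.
No two caps can be exceeded simultaneously, so the pair terms are all 0.
By inclusion–exclusion the count is 91 − 53 + 0 = 38.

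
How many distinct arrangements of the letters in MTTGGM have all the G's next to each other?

30

Treat the 2 copies of G as a single block. The multiset to arrange is then {GG, M, M, T, T}, 5 items in all.
That gives (5)!/(2!·2!) = 30 arrangements.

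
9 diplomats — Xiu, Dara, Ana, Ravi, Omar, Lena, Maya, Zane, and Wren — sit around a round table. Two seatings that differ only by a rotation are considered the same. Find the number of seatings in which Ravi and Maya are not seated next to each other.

All circular seatings of 9 people number (8)! = 40320.
Seatings with Ravi beside Maya: treat them as a block with 2 internal orders, giving 2 × (7)! = 10080.
Subtracting, 40320 − 10080 = 30240.

30240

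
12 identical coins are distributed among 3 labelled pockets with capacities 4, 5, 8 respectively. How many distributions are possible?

Ignoring the caps, the number of non-negative solutions to x_1+…+x_3 = 12 is C(14,2) = 91.
Subtract solutions that violate a single cap (substitute x_i' = x_i − (cap_i+1)): x_1 ≥ 5 gives C(9,2) = 36; x_2 ≥ 6 gives C(8,2) = 28; x_3 ≥ 9 gives C(5,2) = 10. Together 74.
Add back pairs where two caps are both exceeded: 3 + 0 + 0 = 3.
By inclusion–exclusion the count is 91 − 74 + 3 = 20.

20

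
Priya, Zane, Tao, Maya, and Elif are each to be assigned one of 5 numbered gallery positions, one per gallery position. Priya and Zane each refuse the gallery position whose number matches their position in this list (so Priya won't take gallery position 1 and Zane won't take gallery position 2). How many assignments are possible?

78

Let Aᵢ (for i ∈ {1, 2}) be the placements that put person i in their forbidden gallery position. Any j of these fix j positions, leaving (5−j)! ways to fill the rest, and there are C(2,j) ways to pick which j.
By inclusion–exclusion, the number of valid placements is Σ_{j=0}^{2} (−1)^j C(2,j)·(5−j)!.
Computing: 120 − 48 + 6 = 78.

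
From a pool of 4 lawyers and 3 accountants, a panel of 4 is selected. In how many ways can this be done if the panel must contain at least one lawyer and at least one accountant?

34

Unrestricted: C(7,4) = 35 ways to pick any 4 of the 7.
Selections missing a whole group: no lawyers → C(3,4) = 0; no accountants → C(4,4) = 1.
Both groups omitted at once is impossible, so 35 − 1 = 34.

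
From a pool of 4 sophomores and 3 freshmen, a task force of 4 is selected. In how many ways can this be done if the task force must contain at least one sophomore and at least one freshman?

Unrestricted: C(7,4) = 35 ways to pick any 4 of the 7.
Selections missing a whole group: no sophomores → C(3,4) = 0; no freshmen → C(4,4) = 1.
Both groups omitted at once is impossible, so 35 − 1 = 34.

34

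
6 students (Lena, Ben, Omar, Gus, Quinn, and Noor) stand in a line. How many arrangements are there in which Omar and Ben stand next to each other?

240

Treat {Omar, Ben} as a single unit. There are 5 units to order, and the pair itself can be ordered 2 ways.
So the count is 2·(5)! = 240.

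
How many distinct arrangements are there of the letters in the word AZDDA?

Letter multiplicities in AZDDA: A×2, D×2, Z×1.
The number of distinct arrangements is 5!/(2!·2!) = 120/4 = 30.

30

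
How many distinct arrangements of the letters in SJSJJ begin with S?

Fix S in the first position and arrange the remaining 4 letters.
Those 4 letters have J appearing 3 times, giving (4)!/(3!) = 4.

4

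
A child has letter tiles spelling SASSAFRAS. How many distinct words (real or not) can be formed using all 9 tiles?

SASSAFRAS has 9 letters with A appearing 3 times and S appearing 4 times.
Dividing 9! = 362880 by 4!·3! = 144 for the repeated letters gives 2520.

2520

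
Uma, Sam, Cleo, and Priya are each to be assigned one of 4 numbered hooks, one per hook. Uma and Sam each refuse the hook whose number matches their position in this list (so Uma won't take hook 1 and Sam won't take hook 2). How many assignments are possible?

Let Aᵢ (for i ∈ {1, 2}) be the placements that put person i in their forbidden hook. Any j of these fix j positions, leaving (4−j)! ways to fill the rest, and there are C(2,j) ways to pick which j.
By inclusion–exclusion, the number of valid placements is Σ_{j=0}^{2} (−1)^j C(2,j)·(4−j)!.
Computing: 24 − 12 + 2 = 14.

14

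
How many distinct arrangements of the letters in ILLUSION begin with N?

1260

With the first slot taken by N, it remains to arrange the other 7 letters (ILLUSIO).
Those 7 letters have I appearing twice and L appearing twice, giving (7)!/(2!·2!) = 1260.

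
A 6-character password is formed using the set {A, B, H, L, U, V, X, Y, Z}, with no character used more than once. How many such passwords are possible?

60480

This is a permutation of 6 out of 9: P(9,6) = 9!/3!.
That product is 9 × 8 × 7 × 6 × 5 × 4 = 60480.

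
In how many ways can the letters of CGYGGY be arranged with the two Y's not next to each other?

40

There are 6!/(3!·2!) = 60 arrangements of CGYGGY in total.
If the two Y's are adjacent, glue them into one block, leaving 5 items to arrange: (5)!/(3!) = 20 ways.
Subtracting, 60 − 20 = 40 arrangements keep the Y's apart.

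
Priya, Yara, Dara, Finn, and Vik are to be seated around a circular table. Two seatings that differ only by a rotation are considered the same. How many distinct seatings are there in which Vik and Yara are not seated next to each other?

12

Without the restriction there are (4)! = 24 seatings.
Those with Vik next to Yara: fuse the pair into one unit and seat 4 units around a circle — 2·(3)! = 12.
Subtracting, 24 − 12 = 12.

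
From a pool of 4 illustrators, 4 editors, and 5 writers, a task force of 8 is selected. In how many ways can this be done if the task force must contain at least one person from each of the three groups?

1268

With no constraint there are C(13,8) = 1287 possible selections.
Subtract selections that omit an entire group: no illustrators → C(9,8) = 9; no editors → C(9,8) = 9; no writers → C(8,8) = 1.
Add back selections omitting two groups (i.e. drawn from a single group): C(4,8) + C(4,8) + C(5,8) = 0.
By inclusion–exclusion: 1287 − 19 + 0 = 1268.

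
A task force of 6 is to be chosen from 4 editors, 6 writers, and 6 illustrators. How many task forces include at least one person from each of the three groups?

Total 6-person selections from all 16: C(16,6) = 8008.
Selections missing a whole group: no editors → C(12,6) = 924; no writers → C(10,6) = 210; no illustrators → C(10,6) = 210.
Add back selections omitting two groups (i.e. drawn from a single group): C(4,6) + C(6,6) + C(6,6) = 2.
By inclusion–exclusion: 8008 − 1344 + 2 = 6666.

6666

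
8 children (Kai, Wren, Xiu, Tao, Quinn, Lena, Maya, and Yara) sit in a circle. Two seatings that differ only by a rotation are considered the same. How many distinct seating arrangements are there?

Seat Kai anywhere (absorbing the rotational symmetry), then permute the other 7: (7)! = 5040.

5040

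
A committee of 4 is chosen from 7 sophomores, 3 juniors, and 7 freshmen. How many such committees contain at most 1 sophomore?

1050

Split by how many sophomores are chosen (0 through 1).
Sum: C(7,0)·C(10,4) + C(7,1)·C(10,3) = 210 + 840 = 1050.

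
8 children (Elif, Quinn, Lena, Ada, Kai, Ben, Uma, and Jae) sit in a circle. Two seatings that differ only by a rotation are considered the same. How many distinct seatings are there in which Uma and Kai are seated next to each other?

1440

Glue Uma and Kai into a block (2 internal orders). Seating 7 units around a circle gives (6)! arrangements.
So 2 × (6)! = 2 × 720 = 1440.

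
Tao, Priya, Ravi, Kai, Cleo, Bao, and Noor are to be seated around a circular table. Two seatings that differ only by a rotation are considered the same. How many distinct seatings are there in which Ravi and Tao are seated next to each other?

240

Glue Ravi and Tao into a block (2 internal orders). Seating 6 units around a circle gives (5)! arrangements.
So 2 × (5)! = 2 × 120 = 240.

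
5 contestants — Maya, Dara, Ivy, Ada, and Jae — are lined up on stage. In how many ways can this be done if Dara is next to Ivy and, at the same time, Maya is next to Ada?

Treat {Dara,Ivy} as one block (2 orders) and {Maya,Ada} as another (2 orders).
That leaves 3 units to arrange: 2 × 2 × 3! = 4 × 6 = 24.

24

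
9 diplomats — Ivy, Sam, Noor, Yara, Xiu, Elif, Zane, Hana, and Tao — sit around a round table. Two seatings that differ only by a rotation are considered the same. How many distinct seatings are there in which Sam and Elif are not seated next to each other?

30240

All circular seatings of 9 people number (8)! = 40320.
Seatings with Sam beside Elif: treat them as a block with 2 internal orders, giving 2 × (7)! = 10080.
Subtracting, 40320 − 10080 = 30240.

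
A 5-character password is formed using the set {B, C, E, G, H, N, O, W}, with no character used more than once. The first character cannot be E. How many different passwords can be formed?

The first character has 8−1 = 7 choices (anything except E).
The remaining 4 characters are filled from the other 7 symbols without repetition: 7 × 6 × 5 × 4 = 840.
Total: 7 × 840 = 5880.

5880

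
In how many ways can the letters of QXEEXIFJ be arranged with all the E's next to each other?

Treat the 2 copies of E as a single block. The multiset to arrange is then {EE, F, I, J, Q, X, X}, 7 items in all.
That gives (7)!/(2!) = 2520 arrangements.

2520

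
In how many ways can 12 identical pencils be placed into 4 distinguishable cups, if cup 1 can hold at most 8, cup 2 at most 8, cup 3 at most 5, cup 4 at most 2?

133

Ignoring the caps, the number of non-negative solutions to x_1+…+x_4 = 12 is C(15,3) = 455.
Subtract solutions that violate a single cap (substitute x_i' = x_i − (cap_i+1)): x_1 ≥ 9 gives C(6,3) = 20; x_2 ≥ 9 gives C(6,3) = 20; x_3 ≥ 6 gives C(9,3) = 84; x_4 ≥ 3 gives C(12,3) = 220. Together 344.
Add back pairs where two caps are both exceeded: 0 + 0 + 1 + 0 + 1 + 20 = 22.
By inclusion–exclusion the count is 455 − 344 + 22 = 133.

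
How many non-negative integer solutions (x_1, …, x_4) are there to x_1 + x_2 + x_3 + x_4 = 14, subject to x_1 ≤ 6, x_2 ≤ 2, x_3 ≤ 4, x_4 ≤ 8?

Without the upper bounds there are C(17,3) = 680 ways to split 14 among 4 variables.
Subtract solutions that violate a single cap (substitute x_i' = x_i − (cap_i+1)): x_1 ≥ 7 gives C(10,3) = 120; x_2 ≥ 3 gives C(14,3) = 364; x_3 ≥ 5 gives C(12,3) = 220; x_4 ≥ 9 gives C(8,3) = 56. Together 760.
Add back pairs where two caps are both exceeded: 35 + 10 + 0 + 84 + 10 + 1 = 140.
By inclusion–exclusion the count is 680 − 760 + 140 = 60.

60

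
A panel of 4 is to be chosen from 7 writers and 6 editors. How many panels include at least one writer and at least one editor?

Total 4-person selections from all 13: C(13,4) = 715.
Selections missing a whole group: no writers → C(6,4) = 15; no editors → C(7,4) = 35.
Both groups omitted at once is impossible, so 715 − 50 = 665.

665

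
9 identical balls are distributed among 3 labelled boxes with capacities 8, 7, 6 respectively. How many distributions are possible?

45

Ignoring the caps, the number of non-negative solutions to x_1+…+x_3 = 9 is C(11,2) = 55.
Subtract solutions that violate a single cap (substitute x_i' = x_i − (cap_i+1)): x_1 ≥ 9 gives C(2,2) = 1; x_2 ≥ 8 gives C(3,2) = 3; x_3 ≥ 7 gives C(4,2) = 6. Together 10.
No two caps can be exceeded simultaneously, so the pair terms are all 0.
By inclusion–exclusion the count is 55 − 10 + 0 = 45.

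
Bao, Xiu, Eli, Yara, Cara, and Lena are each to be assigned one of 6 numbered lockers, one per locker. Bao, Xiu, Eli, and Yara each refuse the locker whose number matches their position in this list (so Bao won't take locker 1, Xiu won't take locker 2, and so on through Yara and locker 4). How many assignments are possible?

362

Let Aᵢ (for 1 ≤ i ≤ 4) be the placements that put person i in their forbidden locker. Any j of these fix j positions, leaving (6−j)! ways to fill the rest, and there are C(4,j) ways to pick which j.
By inclusion–exclusion, the number of valid placements is Σ_{j=0}^{4} (−1)^j C(4,j)·(6−j)!.
Computing: 720 − 480 + 144 − 24 + 2 = 362.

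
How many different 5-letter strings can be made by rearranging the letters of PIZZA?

PIZZA has 5 letters with Z appearing twice.
Dividing 5! = 120 by 2! = 2 for the repeated letters gives 60.

60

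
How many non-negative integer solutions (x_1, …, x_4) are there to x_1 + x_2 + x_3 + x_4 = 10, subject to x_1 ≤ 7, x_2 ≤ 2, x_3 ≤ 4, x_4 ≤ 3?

By stars and bars, unrestricted non-negative solutions to x_1+…+x_4 = 10 number C(10+3,3) = 286.
Subtract solutions that violate a single cap (substitute x_i' = x_i − (cap_i+1)): x_1 ≥ 8 gives C(5,3) = 10; x_2 ≥ 3 gives C(10,3) = 120; x_3 ≥ 5 gives C(8,3) = 56; x_4 ≥ 4 gives C(9,3) = 84. Together 270.
Add back pairs where two caps are both exceeded: 0 + 0 + 0 + 10 + 20 + 4 = 34.
By inclusion–exclusion the count is 286 − 270 + 34 = 50.

50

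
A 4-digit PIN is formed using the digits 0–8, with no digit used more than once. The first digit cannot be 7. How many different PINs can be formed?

2688

The first digit has 9−1 = 8 choices (anything except 7).
The remaining 3 digits are filled from the other 8 symbols without repetition: 8 × 7 × 6 = 336.
Total: 8 × 336 = 2688.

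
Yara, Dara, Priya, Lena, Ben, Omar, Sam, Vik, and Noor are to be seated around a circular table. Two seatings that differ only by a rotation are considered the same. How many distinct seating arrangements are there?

40320

Seat Yara anywhere (absorbing the rotational symmetry), then permute the other 8: (8)! = 40320.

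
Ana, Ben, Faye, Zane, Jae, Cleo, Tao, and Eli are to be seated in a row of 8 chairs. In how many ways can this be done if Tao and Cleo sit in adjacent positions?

10080

Place the 6 others and the Tao-Cleo pair as 7 objects in a line; the pair has 2 internal arrangements.
That gives 2 × 7! = 2 × 5040 = 10080.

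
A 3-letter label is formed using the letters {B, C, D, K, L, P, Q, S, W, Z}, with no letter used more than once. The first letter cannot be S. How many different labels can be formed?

The first letter has 10−1 = 9 choices (anything except S).
The remaining 2 letters are filled from the other 9 symbols without repetition: 9 × 8 = 72.
Total: 9 × 72 = 648.

648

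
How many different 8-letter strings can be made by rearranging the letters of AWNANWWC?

The 8 letters of AWNANWWC have repeats: A appearing twice, N appearing twice, and W appearing 3 times.
So there are 8! / (3!·2!·2!) = 1680 distinguishable arrangements.

1680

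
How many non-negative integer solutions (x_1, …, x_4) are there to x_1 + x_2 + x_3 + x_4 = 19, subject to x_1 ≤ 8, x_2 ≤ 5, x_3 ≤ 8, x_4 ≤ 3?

By stars and bars, unrestricted non-negative solutions to x_1+…+x_4 = 19 number C(19+3,3) = 1540.
Subtract solutions that violate a single cap (substitute x_i' = x_i − (cap_i+1)): x_1 ≥ 9 gives C(13,3) = 286; x_2 ≥ 6 gives C(16,3) = 560; x_3 ≥ 9 gives C(13,3) = 286; x_4 ≥ 4 gives C(18,3) = 816. Together 1948.
Add back pairs where two caps are both exceeded: 35 + 4 + 84 + 35 + 220 + 84 = 462.
Subtract triples: 0 + 1 + 0 + 1 = 2.
By inclusion–exclusion the count is 1540 − 1948 + 462 − 2 = 52.

52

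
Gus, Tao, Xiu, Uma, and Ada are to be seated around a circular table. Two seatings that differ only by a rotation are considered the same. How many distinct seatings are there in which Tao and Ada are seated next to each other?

12

Glue Tao and Ada into a block (2 internal orders). Seating 4 units around a circle gives (3)! arrangements.
So 2 × (3)! = 2 × 6 = 12.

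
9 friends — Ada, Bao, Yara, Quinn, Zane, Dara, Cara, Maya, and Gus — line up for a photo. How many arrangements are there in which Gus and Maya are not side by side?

There are 9! = 362880 arrangements in all. If Gus and Maya are adjacent, merging them into one block gives 2·(8)! = 80640 arrangements.
So 362880 − 80640 = 282240 arrangements keep them apart.

282240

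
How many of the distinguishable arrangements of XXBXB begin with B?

4

Fix B in the first position and arrange the remaining 4 letters.
Those 4 letters have X appearing 3 times, giving (4)!/(3!) = 4.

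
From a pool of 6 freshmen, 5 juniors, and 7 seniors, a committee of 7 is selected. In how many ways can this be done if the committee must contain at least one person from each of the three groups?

With no constraint there are C(18,7) = 31824 possible selections.
Subtract selections that omit an entire group: no freshmen → C(12,7) = 792; no juniors → C(13,7) = 1716; no seniors → C(11,7) = 330.
Add back selections omitting two groups (i.e. drawn from a single group): C(6,7) + C(5,7) + C(7,7) = 1.
By inclusion–exclusion: 31824 − 2838 + 1 = 28987.

28987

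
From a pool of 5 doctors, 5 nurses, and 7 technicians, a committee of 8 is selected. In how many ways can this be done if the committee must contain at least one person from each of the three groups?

Total 8-person selections from all 17: C(17,8) = 24310.
Selections missing a whole group: no doctors → C(12,8) = 495; no nurses → C(12,8) = 495; no technicians → C(10,8) = 45.
Add back selections omitting two groups (i.e. drawn from a single group): C(5,8) + C(5,8) + C(7,8) = 0.
By inclusion–exclusion: 24310 − 1035 + 0 = 23275.

23275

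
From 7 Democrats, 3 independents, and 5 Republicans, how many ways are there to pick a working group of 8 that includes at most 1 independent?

2871

Split by how many independents are chosen (0 through 1).
Sum: C(3,0)·C(12,8) + C(3,1)·C(12,7) = 495 + 2376 = 2871.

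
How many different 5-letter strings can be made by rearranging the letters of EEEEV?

5

The 5 letters of EEEEV have repeats: E appearing 4 times.
The number of distinct arrangements is 5!/(4!) = 120/24 = 5.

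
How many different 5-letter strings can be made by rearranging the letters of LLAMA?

The 5 letters of LLAMA have repeats: A appearing twice and L appearing twice.
The number of distinct arrangements is 5!/(2!·2!) = 120/4 = 30.

30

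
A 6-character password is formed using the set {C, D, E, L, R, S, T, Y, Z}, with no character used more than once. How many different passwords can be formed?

Choose and order 6 of the 9 symbols: the first character has 9 options, the next 8, and so on down to 4.
9 × 8 × 7 × 6 × 5 × 4 = 60480.

60480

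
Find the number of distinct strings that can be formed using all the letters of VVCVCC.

20

Letter multiplicities in VVCVCC: C×3, V×3.
Dividing 6! = 720 by 3!·3! = 36 for the repeated letters gives 20.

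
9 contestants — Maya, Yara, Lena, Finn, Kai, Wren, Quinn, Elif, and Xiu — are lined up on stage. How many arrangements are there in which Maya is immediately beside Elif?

80640

Place the 7 others and the Maya-Elif pair as 8 objects in a line; the pair has 2 internal arrangements.
So the count is 2·(8)! = 80640.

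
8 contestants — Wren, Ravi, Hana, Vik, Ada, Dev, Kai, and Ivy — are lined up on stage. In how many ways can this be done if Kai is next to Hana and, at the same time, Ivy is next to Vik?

2880

Treat {Kai,Hana} as one block (2 orders) and {Ivy,Vik} as another (2 orders).
That leaves 6 units to arrange: 2 × 2 × 6! = 4 × 720 = 2880.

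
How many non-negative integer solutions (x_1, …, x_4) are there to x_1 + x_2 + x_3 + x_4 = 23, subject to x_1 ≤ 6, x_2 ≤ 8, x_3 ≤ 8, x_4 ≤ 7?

By stars and bars, unrestricted non-negative solutions to x_1+…+x_4 = 23 number C(23+3,3) = 2600.
Subtract solutions that violate a single cap (substitute x_i' = x_i − (cap_i+1)): x_1 ≥ 7 gives C(19,3) = 969; x_2 ≥ 9 gives C(17,3) = 680; x_3 ≥ 9 gives C(17,3) = 680; x_4 ≥ 8 gives C(18,3) = 816. Together 3145.
Add back pairs where two caps are both exceeded: 120 + 120 + 165 + 56 + 84 + 84 = 629.
By inclusion–exclusion the count is 2600 − 3145 + 629 = 84.

84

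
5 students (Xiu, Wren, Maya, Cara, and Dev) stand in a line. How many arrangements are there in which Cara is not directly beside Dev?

There are 5! = 120 arrangements in all. If Cara and Dev are adjacent, merging them into one block gives 2·(4)! = 48 arrangements.
Complementary counting: 120 − 48 = 72.

72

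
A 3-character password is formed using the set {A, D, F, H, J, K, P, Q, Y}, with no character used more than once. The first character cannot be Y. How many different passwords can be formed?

The first character has 9−1 = 8 choices (anything except Y).
The remaining 2 characters are filled from the other 8 symbols without repetition: 8 × 7 = 56.
Total: 8 × 56 = 448.

448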